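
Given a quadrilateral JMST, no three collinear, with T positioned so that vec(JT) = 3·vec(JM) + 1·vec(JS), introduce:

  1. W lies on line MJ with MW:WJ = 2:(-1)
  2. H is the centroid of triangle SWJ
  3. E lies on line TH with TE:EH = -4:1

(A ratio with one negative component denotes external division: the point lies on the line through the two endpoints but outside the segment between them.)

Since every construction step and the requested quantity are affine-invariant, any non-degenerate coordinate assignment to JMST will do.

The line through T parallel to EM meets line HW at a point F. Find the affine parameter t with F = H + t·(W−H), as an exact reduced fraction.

Choose coordinates J = (0, 0), M = (1, 0), S = (0, 1), T = (3, 1).
1. W lies on line MJ with MW:WJ = 2:(-1) ⇒ W = (-1, 0)
2. H is the centroid of triangle SWJ ⇒ H = (-1/3, 1/3)
3. E lies on line TH with TE:EH = -4:1 ⇒ E = (-13/9, 1/9)
through T parallel to EM: direction (22/9, -1/9); meets HW at F = (7/6, 13/12)
F = H + t·(W−H) with t = -9/4

t = -9/4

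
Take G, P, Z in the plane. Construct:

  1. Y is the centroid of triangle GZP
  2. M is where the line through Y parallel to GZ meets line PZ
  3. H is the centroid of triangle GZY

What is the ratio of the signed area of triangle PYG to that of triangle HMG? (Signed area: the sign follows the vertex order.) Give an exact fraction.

[PYG]:[HMG] = -9/2

Work in coordinates with G = (0, 0), P = (1, 0), Z = (0, 1).
1. Y is the centroid of triangle GZP ⇒ Y = (1/3, 1/3)
2. M is where the line through Y parallel to GZ meets line PZ ⇒ M = (1/3, 2/3)
3. H is the centroid of triangle GZY ⇒ H = (1/9, 4/9)
2·[PYG] = 1/3, 2·[HMG] = -2/27
[PYG]:[HMG] = 1/3:-2/27 = -9/2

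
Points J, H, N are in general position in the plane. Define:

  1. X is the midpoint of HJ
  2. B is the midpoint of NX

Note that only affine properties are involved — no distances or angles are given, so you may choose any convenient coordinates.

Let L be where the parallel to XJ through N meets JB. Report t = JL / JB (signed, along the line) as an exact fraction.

t = 2

Work in coordinates with J = (0, 0), H = (1, 0), N = (0, 1).
1. X is the midpoint of HJ ⇒ X = (1/2, 0)
2. B is the midpoint of NX ⇒ B = (1/4, 1/2)
through N parallel to XJ: direction (-1/2, 0); meets JB at L = (1/2, 1)
L = J + t·(B−J) with t = 2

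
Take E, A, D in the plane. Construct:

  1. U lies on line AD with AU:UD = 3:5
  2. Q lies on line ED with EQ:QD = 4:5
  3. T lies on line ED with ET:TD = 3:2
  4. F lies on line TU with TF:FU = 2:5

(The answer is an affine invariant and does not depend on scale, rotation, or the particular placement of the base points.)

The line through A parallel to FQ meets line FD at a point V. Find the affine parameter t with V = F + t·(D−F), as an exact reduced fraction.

Assign E = (0, 0), A = (1, 0), D = (0, 1) — the answer is frame-independent, so this choice is without loss of generality.
1. U lies on line AD with AU:UD = 3:5 ⇒ U = (5/8, 3/8)
2. Q lies on line ED with EQ:QD = 4:5 ⇒ Q = (0, 4/9)
3. T lies on line ED with ET:TD = 3:2 ⇒ T = (0, 3/5)
4. F lies on line TU with TF:FU = 2:5 ⇒ F = (5/28, 15/28)
through A parallel to FQ: direction (-5/28, -23/252); meets FD at V = (17/35, -46/175)
V = F + t·(D−F) with t = -43/25

t = -43/25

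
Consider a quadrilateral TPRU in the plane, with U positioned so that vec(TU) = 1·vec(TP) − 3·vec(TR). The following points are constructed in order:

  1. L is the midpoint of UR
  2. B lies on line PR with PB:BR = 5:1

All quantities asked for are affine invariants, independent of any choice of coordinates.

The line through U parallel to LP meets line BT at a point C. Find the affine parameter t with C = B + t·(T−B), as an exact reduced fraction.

Choose coordinates T = (0, 0), P = (1, 0), R = (0, 1), U = (1, -3).
1. L is the midpoint of UR ⇒ L = (1/2, -1)
2. B lies on line PR with PB:BR = 5:1 ⇒ B = (1/6, 5/6)
through U parallel to LP: direction (1/2, 1); meets BT at C = (-5/3, -25/3)
C = B + t·(T−B) with t = 11

t = 11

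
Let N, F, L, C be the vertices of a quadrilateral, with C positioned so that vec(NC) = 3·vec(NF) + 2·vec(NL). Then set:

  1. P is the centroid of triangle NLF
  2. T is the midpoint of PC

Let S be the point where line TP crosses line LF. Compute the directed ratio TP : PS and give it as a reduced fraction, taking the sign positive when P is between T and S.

Set N = (0, 0), F = (1, 0), L = (0, 1), C = (3, 2); any affine frame gives the same invariant.
1. P is the centroid of triangle NLF ⇒ P = (1/3, 1/3)
2. T is the midpoint of PC ⇒ T = (5/3, 7/6)
line TP meets LF at S = (7/13, 6/13)
P = T + t·(S−T) with t = 13/11, so TP:PS = 13/11:-2/11

TP:PS = -13/2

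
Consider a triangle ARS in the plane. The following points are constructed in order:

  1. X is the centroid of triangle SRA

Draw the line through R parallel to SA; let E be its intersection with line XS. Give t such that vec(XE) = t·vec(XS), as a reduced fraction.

Assign A = (0, 0), R = (1, 0), S = (0, 1) — the answer is frame-independent, so this choice is without loss of generality.
1. X is the centroid of triangle SRA ⇒ X = (1/3, 1/3)
through R parallel to SA: direction (0, -1); meets XS at E = (1, -1)
E = X + t·(S−X) with t = -2

t = -2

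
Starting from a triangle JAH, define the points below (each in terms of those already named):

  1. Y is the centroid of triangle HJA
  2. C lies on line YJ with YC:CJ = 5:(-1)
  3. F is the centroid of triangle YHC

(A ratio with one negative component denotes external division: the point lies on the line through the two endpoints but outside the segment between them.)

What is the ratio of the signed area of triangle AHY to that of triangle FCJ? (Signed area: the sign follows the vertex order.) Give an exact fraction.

Set J = (0, 0), A = (1, 0), H = (0, 1); any affine frame gives the same invariant.
1. Y is the centroid of triangle HJA ⇒ Y = (1/3, 1/3)
2. C lies on line YJ with YC:CJ = 5:(-1) ⇒ C = (-1/12, -1/12)
3. F is the centroid of triangle YHC ⇒ F = (1/12, 5/12)
2·[AHY] = 1/3, 2·[FCJ] = 1/36
[AHY]:[FCJ] = 1/3:1/36 = 12

[AHY]:[FCJ] = 12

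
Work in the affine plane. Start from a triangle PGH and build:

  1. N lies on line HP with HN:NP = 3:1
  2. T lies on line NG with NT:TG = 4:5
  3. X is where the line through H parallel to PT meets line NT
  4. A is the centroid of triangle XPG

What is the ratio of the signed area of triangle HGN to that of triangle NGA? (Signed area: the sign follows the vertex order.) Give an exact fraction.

[HGN]:[NGA] = 9

Set P = (0, 0), G = (1, 0), H = (0, 1); any affine frame gives the same invariant.
1. N lies on line HP with HN:NP = 3:1 ⇒ N = (0, 1/4)
2. T lies on line NG with NT:TG = 4:5 ⇒ T = (4/9, 5/36)
3. X is where the line through H parallel to PT meets line NT ⇒ X = (-4/3, 7/12)
4. A is the centroid of triangle XPG ⇒ A = (-1/9, 7/36)
2·[HGN] = -3/4, 2·[NGA] = -1/12
[HGN]:[NGA] = -3/4:-1/12 = 9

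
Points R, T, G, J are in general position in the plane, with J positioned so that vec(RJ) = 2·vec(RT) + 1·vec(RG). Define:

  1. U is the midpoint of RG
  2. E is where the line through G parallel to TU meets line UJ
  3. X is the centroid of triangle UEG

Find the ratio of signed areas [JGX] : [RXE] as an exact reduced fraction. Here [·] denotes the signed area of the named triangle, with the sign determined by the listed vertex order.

Choose coordinates R = (0, 0), T = (1, 0), G = (0, 1), J = (2, 1).
1. U is the midpoint of RG ⇒ U = (0, 1/2)
2. E is where the line through G parallel to TU meets line UJ ⇒ E = (2/3, 2/3)
3. X is the centroid of triangle UEG ⇒ X = (2/9, 13/18)
2·[JGX] = 5/9, 2·[RXE] = -1/3
[JGX]:[RXE] = 5/9:-1/3 = -5/3

[JGX]:[RXE] = -5/3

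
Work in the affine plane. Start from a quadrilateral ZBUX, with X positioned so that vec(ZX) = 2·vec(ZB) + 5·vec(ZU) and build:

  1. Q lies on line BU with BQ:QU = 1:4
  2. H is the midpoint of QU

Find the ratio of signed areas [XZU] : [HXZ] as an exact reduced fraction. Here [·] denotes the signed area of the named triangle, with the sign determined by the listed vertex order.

[XZU]:[HXZ] = -5/2

Set Z = (0, 0), B = (1, 0), U = (0, 1), X = (2, 5); any affine frame gives the same invariant.
1. Q lies on line BU with BQ:QU = 1:4 ⇒ Q = (4/5, 1/5)
2. H is the midpoint of QU ⇒ H = (2/5, 3/5)
2·[XZU] = -2, 2·[HXZ] = 4/5
[XZU]:[HXZ] = -2:4/5 = -5/2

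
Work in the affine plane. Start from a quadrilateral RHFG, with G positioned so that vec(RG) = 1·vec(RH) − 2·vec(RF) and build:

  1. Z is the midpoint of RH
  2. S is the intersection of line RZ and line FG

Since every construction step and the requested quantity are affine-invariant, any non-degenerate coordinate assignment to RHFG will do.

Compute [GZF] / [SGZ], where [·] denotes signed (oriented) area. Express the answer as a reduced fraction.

[GZF]:[SGZ] = 3/2

Choose coordinates R = (0, 0), H = (1, 0), F = (0, 1), G = (1, -2).
1. Z is the midpoint of RH ⇒ Z = (1/2, 0)
2. S is the intersection of line RZ and line FG ⇒ S = (1/3, 0)
2·[GZF] = 1/2, 2·[SGZ] = 1/3
[GZF]:[SGZ] = 1/2:1/3 = 3/2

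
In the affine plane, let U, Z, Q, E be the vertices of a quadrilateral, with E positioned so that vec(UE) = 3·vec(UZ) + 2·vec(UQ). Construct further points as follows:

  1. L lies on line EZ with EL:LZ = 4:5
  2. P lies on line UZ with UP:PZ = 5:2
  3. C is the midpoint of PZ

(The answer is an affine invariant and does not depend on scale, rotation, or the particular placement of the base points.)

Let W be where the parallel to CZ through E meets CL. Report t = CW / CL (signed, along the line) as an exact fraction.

Set U = (0, 0), Z = (1, 0), Q = (0, 1), E = (3, 2); any affine frame gives the same invariant.
1. L lies on line EZ with EL:LZ = 4:5 ⇒ L = (19/9, 10/9)
2. P lies on line UZ with UP:PZ = 5:2 ⇒ P = (5/7, 0)
3. C is the midpoint of PZ ⇒ C = (6/7, 0)
through E parallel to CZ: direction (1/7, 0); meets CL at W = (109/35, 2)
W = C + t·(L−C) with t = 9/5

t = 9/5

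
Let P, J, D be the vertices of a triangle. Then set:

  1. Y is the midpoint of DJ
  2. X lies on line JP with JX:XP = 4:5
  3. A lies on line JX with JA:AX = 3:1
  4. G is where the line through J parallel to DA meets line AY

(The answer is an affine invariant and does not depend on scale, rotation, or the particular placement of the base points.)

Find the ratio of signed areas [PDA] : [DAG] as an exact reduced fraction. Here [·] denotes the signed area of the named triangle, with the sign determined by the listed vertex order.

[PDA]:[DAG] = -2

Set P = (0, 0), J = (1, 0), D = (0, 1); any affine frame gives the same invariant.
1. Y is the midpoint of DJ ⇒ Y = (1/2, 1/2)
2. X lies on line JP with JX:XP = 4:5 ⇒ X = (5/9, 0)
3. A lies on line JX with JA:AX = 3:1 ⇒ A = (2/3, 0)
4. G is where the line through J parallel to DA meets line AY ⇒ G = (1/3, 1)
2·[PDA] = -2/3, 2·[DAG] = 1/3
[PDA]:[DAG] = -2/3:1/3 = -2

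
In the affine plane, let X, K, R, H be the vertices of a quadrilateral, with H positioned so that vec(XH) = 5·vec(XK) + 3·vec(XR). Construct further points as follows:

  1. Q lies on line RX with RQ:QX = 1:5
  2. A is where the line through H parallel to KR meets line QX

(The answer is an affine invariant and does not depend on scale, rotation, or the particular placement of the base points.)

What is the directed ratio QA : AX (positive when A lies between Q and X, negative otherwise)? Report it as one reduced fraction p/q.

QA:AX = -43/48

Choose coordinates X = (0, 0), K = (1, 0), R = (0, 1), H = (5, 3).
1. Q lies on line RX with RQ:QX = 1:5 ⇒ Q = (0, 5/6)
2. A is where the line through H parallel to KR meets line QX ⇒ A = (0, 8)
A = Q + t·(X−Q) with t = -43/5, so QA:AX = t:(1−t) = -43/5:48/5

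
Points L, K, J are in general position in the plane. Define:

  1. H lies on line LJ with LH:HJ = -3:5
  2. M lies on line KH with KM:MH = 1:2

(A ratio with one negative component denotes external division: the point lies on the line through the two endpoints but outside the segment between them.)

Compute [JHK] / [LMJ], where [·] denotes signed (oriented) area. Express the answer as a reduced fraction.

Set L = (0, 0), K = (1, 0), J = (0, 1); any affine frame gives the same invariant.
1. H lies on line LJ with LH:HJ = -3:5 ⇒ H = (0, -3/2)
2. M lies on line KH with KM:MH = 1:2 ⇒ M = (2/3, -1/2)
2·[JHK] = 5/2, 2·[LMJ] = 2/3
[JHK]:[LMJ] = 5/2:2/3 = 15/4

[JHK]:[LMJ] = 15/4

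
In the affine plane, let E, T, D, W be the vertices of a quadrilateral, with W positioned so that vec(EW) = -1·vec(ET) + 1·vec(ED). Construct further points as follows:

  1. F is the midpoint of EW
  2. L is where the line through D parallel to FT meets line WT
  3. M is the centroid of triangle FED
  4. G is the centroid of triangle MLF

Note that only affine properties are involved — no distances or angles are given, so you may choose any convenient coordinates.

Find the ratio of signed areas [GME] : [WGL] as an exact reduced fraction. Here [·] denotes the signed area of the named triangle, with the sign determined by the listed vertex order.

Assign E = (0, 0), T = (1, 0), D = (0, 1), W = (-1, 1) — the answer is frame-independent, so this choice is without loss of generality.
1. F is the midpoint of EW ⇒ F = (-1/2, 1/2)
2. L is where the line through D parallel to FT meets line WT ⇒ L = (-3, 2)
3. M is the centroid of triangle FED ⇒ M = (-1/6, 1/2)
4. G is the centroid of triangle MLF ⇒ G = (-11/9, 1)
2·[GME] = -4/9, 2·[WGL] = -2/9
[GME]:[WGL] = -4/9:-2/9 = 2

[GME]:[WGL] = 2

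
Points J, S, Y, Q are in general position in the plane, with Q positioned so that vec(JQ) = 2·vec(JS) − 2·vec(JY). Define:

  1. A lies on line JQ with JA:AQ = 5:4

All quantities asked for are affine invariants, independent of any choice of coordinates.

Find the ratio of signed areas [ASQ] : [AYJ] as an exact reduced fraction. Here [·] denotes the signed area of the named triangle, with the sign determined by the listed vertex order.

[ASQ]:[AYJ] = -4/5

Work in coordinates with J = (0, 0), S = (1, 0), Y = (0, 1), Q = (2, -2).
1. A lies on line JQ with JA:AQ = 5:4 ⇒ A = (10/9, -10/9)
2·[ASQ] = -8/9, 2·[AYJ] = 10/9
[ASQ]:[AYJ] = -8/9:10/9 = -4/5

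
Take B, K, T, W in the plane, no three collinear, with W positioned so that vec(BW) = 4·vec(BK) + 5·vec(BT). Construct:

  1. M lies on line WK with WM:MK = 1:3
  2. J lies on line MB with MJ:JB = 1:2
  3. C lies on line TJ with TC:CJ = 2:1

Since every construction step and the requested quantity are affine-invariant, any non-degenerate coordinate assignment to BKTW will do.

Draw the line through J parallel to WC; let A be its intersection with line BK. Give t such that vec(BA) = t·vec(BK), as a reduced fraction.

Assign B = (0, 0), K = (1, 0), T = (0, 1), W = (4, 5) — the answer is frame-independent, so this choice is without loss of generality.
1. M lies on line WK with WM:MK = 1:3 ⇒ M = (13/4, 15/4)
2. J lies on line MB with MJ:JB = 1:2 ⇒ J = (13/6, 5/2)
3. C lies on line TJ with TC:CJ = 2:1 ⇒ C = (13/9, 2)
through J parallel to WC: direction (-23/9, -3); meets BK at A = (1/27, 0)
A = B + t·(K−B) with t = 1/27

t = 1/27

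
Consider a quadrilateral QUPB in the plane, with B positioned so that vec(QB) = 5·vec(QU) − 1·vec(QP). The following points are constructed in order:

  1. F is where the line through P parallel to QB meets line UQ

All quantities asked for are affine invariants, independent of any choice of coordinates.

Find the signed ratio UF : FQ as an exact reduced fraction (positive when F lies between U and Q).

Set Q = (0, 0), U = (1, 0), P = (0, 1), B = (5, -1); any affine frame gives the same invariant.
1. F is where the line through P parallel to QB meets line UQ ⇒ F = (5, 0)
F = U + t·(Q−U) with t = -4, so UF:FQ = t:(1−t) = -4:5

UF:FQ = -4/5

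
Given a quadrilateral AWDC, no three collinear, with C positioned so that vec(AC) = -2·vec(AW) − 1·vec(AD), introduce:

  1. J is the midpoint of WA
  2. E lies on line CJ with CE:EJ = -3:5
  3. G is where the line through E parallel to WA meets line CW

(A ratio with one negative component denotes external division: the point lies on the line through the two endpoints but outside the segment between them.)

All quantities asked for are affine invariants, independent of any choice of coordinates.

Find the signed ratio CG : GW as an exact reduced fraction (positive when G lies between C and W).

CG:GW = -3/5

Set A = (0, 0), W = (1, 0), D = (0, 1), C = (-2, -1); any affine frame gives the same invariant.
1. J is the midpoint of WA ⇒ J = (1/2, 0)
2. E lies on line CJ with CE:EJ = -3:5 ⇒ E = (-23/4, -5/2)
3. G is where the line through E parallel to WA meets line CW ⇒ G = (-13/2, -5/2)
G = C + t·(W−C) with t = -3/2, so CG:GW = t:(1−t) = -3/2:5/2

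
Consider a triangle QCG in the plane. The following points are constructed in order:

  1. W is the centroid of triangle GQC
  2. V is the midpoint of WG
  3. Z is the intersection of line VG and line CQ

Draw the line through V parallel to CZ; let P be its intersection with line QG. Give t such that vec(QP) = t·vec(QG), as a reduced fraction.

Work in coordinates with Q = (0, 0), C = (1, 0), G = (0, 1).
1. W is the centroid of triangle GQC ⇒ W = (1/3, 1/3)
2. V is the midpoint of WG ⇒ V = (1/6, 2/3)
3. Z is the intersection of line VG and line CQ ⇒ Z = (1/2, 0)
through V parallel to CZ: direction (-1/2, 0); meets QG at P = (0, 2/3)
P = Q + t·(G−Q) with t = 2/3

t = 2/3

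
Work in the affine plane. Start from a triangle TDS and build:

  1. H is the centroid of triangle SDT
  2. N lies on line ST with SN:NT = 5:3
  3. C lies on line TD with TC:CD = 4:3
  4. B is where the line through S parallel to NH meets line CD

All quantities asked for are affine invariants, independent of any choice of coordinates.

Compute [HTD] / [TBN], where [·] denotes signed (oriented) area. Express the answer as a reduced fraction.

Work in coordinates with T = (0, 0), D = (1, 0), S = (0, 1).
1. H is the centroid of triangle SDT ⇒ H = (1/3, 1/3)
2. N lies on line ST with SN:NT = 5:3 ⇒ N = (0, 3/8)
3. C lies on line TD with TC:CD = 4:3 ⇒ C = (4/7, 0)
4. B is where the line through S parallel to NH meets line CD ⇒ B = (8, 0)
2·[HTD] = 1/3, 2·[TBN] = 3
[HTD]:[TBN] = 1/3:3 = 1/9

[HTD]:[TBN] = 1/9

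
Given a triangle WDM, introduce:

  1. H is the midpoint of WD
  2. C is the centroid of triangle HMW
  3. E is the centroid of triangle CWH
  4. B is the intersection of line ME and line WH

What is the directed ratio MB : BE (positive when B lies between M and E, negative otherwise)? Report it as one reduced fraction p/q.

Assign W = (0, 0), D = (1, 0), M = (0, 1) — the answer is frame-independent, so this choice is without loss of generality.
1. H is the midpoint of WD ⇒ H = (1/2, 0)
2. C is the centroid of triangle HMW ⇒ C = (1/6, 1/3)
3. E is the centroid of triangle CWH ⇒ E = (2/9, 1/9)
4. B is the intersection of line ME and line WH ⇒ B = (1/4, 0)
B = M + t·(E−M) with t = 9/8, so MB:BE = t:(1−t) = 9/8:-1/8

MB:BE = -9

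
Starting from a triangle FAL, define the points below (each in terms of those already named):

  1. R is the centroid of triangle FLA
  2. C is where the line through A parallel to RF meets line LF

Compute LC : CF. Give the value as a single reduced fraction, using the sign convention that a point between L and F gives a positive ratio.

LC:CF = -2

Work in coordinates with F = (0, 0), A = (1, 0), L = (0, 1).
1. R is the centroid of triangle FLA ⇒ R = (1/3, 1/3)
2. C is where the line through A parallel to RF meets line LF ⇒ C = (0, -1)
C = L + t·(F−L) with t = 2, so LC:CF = t:(1−t) = 2:-1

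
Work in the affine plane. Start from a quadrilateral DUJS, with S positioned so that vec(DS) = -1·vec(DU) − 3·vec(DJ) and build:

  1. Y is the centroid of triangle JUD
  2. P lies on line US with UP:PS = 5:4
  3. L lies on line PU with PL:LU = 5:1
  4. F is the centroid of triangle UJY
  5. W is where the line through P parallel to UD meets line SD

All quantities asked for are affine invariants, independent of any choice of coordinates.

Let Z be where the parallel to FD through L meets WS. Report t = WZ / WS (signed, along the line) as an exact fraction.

Choose coordinates D = (0, 0), U = (1, 0), J = (0, 1), S = (-1, -3).
1. Y is the centroid of triangle JUD ⇒ Y = (1/3, 1/3)
2. P lies on line US with UP:PS = 5:4 ⇒ P = (-1/9, -5/3)
3. L lies on line PU with PL:LU = 5:1 ⇒ L = (22/27, -5/18)
4. F is the centroid of triangle UJY ⇒ F = (4/9, 4/9)
5. W is where the line through P parallel to UD meets line SD ⇒ W = (-5/9, -5/3)
through L parallel to FD: direction (-4/9, -4/9); meets WS at Z = (-59/108, -59/36)
Z = W + t·(S−W) with t = -1/48

t = -1/48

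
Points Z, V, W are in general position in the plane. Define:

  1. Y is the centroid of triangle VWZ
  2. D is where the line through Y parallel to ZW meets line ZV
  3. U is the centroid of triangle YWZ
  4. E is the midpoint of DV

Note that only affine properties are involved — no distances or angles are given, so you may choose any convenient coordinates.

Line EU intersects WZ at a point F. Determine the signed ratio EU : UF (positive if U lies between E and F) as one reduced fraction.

EU:UF = 5

Assign Z = (0, 0), V = (1, 0), W = (0, 1) — the answer is frame-independent, so this choice is without loss of generality.
1. Y is the centroid of triangle VWZ ⇒ Y = (1/3, 1/3)
2. D is where the line through Y parallel to ZW meets line ZV ⇒ D = (1/3, 0)
3. U is the centroid of triangle YWZ ⇒ U = (1/9, 4/9)
4. E is the midpoint of DV ⇒ E = (2/3, 0)
line EU meets WZ at F = (0, 8/15)
U = E + t·(F−E) with t = 5/6, so EU:UF = 5/6:1/6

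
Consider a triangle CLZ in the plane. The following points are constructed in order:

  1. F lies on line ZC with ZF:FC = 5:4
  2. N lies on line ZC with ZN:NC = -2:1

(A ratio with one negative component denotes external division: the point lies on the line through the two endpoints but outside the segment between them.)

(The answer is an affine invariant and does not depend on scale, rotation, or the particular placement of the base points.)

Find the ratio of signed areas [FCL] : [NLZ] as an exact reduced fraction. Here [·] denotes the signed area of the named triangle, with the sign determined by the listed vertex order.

Set C = (0, 0), L = (1, 0), Z = (0, 1); any affine frame gives the same invariant.
1. F lies on line ZC with ZF:FC = 5:4 ⇒ F = (0, 4/9)
2. N lies on line ZC with ZN:NC = -2:1 ⇒ N = (0, -1)
2·[FCL] = 4/9, 2·[NLZ] = 2
[FCL]:[NLZ] = 4/9:2 = 2/9

[FCL]:[NLZ] = 2/9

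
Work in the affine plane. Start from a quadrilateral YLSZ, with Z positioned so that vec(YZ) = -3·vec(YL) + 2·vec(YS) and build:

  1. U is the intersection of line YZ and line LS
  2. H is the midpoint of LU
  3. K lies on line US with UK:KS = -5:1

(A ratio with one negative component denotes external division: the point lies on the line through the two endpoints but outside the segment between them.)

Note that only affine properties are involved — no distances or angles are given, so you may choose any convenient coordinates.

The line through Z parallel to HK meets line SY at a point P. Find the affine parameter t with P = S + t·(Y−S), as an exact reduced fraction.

t = 2

Choose coordinates Y = (0, 0), L = (1, 0), S = (0, 1), Z = (-3, 2).
1. U is the intersection of line YZ and line LS ⇒ U = (3, -2)
2. H is the midpoint of LU ⇒ H = (2, -1)
3. K lies on line US with UK:KS = -5:1 ⇒ K = (-3/4, 7/4)
through Z parallel to HK: direction (-11/4, 11/4); meets SY at P = (0, -1)
P = S + t·(Y−S) with t = 2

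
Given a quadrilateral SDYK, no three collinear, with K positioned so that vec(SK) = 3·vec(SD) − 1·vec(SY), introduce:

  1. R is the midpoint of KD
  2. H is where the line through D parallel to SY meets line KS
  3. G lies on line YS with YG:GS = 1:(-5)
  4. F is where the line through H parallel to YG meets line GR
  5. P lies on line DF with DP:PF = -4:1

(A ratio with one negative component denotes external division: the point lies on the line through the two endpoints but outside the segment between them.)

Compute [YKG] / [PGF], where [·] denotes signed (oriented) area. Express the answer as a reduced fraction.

Assign S = (0, 0), D = (1, 0), Y = (0, 1), K = (3, -1) — the answer is frame-independent, so this choice is without loss of generality.
1. R is the midpoint of KD ⇒ R = (2, -1/2)
2. H is where the line through D parallel to SY meets line KS ⇒ H = (1, -1/3)
3. G lies on line YS with YG:GS = 1:(-5) ⇒ G = (0, 5/4)
4. F is where the line through H parallel to YG meets line GR ⇒ F = (1, 3/8)
5. P lies on line DF with DP:PF = -4:1 ⇒ P = (1, 1/2)
2·[YKG] = 3/4, 2·[PGF] = 1/8
[YKG]:[PGF] = 3/4:1/8 = 6

[YKG]:[PGF] = 6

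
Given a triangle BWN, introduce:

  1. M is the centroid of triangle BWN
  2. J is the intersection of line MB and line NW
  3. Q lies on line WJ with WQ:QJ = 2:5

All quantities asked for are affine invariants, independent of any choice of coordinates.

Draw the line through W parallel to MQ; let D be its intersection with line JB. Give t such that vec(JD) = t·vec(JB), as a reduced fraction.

Choose coordinates B = (0, 0), W = (1, 0), N = (0, 1).
1. M is the centroid of triangle BWN ⇒ M = (1/3, 1/3)
2. J is the intersection of line MB and line NW ⇒ J = (1/2, 1/2)
3. Q lies on line WJ with WQ:QJ = 2:5 ⇒ Q = (6/7, 1/7)
through W parallel to MQ: direction (11/21, -4/21); meets JB at D = (4/15, 4/15)
D = J + t·(B−J) with t = 7/15

t = 7/15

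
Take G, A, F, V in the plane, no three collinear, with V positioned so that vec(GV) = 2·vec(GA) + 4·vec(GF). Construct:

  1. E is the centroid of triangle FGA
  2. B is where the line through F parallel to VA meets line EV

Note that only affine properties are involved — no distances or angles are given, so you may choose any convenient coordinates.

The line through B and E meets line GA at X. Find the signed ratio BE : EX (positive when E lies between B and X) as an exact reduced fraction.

BE:EX = -22/3

Assign G = (0, 0), A = (1, 0), F = (0, 1), V = (2, 4) — the answer is frame-independent, so this choice is without loss of generality.
1. E is the centroid of triangle FGA ⇒ E = (1/3, 1/3)
2. B is where the line through F parallel to VA meets line EV ⇒ B = (-7/9, -19/9)
line BE meets GA at X = (2/11, 0)
E = B + t·(X−B) with t = 22/19, so BE:EX = 22/19:-3/19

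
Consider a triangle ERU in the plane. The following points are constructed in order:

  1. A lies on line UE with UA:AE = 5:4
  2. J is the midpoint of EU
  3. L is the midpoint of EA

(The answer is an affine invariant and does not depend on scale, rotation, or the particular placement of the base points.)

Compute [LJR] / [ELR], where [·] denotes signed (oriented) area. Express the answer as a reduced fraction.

[LJR]:[ELR] = 5/4

Assign E = (0, 0), R = (1, 0), U = (0, 1) — the answer is frame-independent, so this choice is without loss of generality.
1. A lies on line UE with UA:AE = 5:4 ⇒ A = (0, 4/9)
2. J is the midpoint of EU ⇒ J = (0, 1/2)
3. L is the midpoint of EA ⇒ L = (0, 2/9)
2·[LJR] = -5/18, 2·[ELR] = -2/9
[LJR]:[ELR] = -5/18:-2/9 = 5/4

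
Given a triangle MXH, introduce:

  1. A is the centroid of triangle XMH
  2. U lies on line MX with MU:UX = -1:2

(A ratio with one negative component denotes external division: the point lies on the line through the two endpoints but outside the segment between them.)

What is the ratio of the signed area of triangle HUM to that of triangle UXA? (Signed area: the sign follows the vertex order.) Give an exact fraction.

[HUM]:[UXA] = 3/2

Assign M = (0, 0), X = (1, 0), H = (0, 1) — the answer is frame-independent, so this choice is without loss of generality.
1. A is the centroid of triangle XMH ⇒ A = (1/3, 1/3)
2. U lies on line MX with MU:UX = -1:2 ⇒ U = (-1, 0)
2·[HUM] = 1, 2·[UXA] = 2/3
[HUM]:[UXA] = 1:2/3 = 3/2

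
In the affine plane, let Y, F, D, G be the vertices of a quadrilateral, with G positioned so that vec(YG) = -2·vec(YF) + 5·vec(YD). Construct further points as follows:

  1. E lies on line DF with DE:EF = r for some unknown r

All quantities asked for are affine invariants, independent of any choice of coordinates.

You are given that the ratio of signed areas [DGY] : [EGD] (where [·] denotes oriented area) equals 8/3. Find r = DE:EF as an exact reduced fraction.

Set Y = (0, 0), F = (1, 0), D = (0, 1), G = (-2, 5); any affine frame gives the same invariant.
1. With DE:EF = r, write λ = r/(r+1) so E = D + λ·(F−D); E is affine-linear in λ
Every point depending on E is an affine combination of E and λ-independent points, so each such coordinate is linear in λ; the λ² term in each signed area is a multiple of (F−D)×(F−D) = 0, so 2·[DGY] and 2·[EGD] are each linear in λ. Evaluating at λ=0 and λ=1:
  2·[DGY] = 2,   2·[EGD] = 2·λ
So [DGY]:[EGD] = (2) / (2·λ). Setting this equal to 8/3:
  2 = 8/3·(2·λ)  ⇒  λ = 3/8
Then r = λ/(1−λ) = (3/8)/(5/8) = 3/5. Check: with r = 3/5, E = (3/8, 5/8) and [DGY]:[EGD] = 8/3 as required.

r = 3/5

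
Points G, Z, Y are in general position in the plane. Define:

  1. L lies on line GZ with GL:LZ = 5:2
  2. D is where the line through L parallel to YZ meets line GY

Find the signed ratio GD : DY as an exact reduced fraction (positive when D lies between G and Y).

GD:DY = 5/2

Work in coordinates with G = (0, 0), Z = (1, 0), Y = (0, 1).
1. L lies on line GZ with GL:LZ = 5:2 ⇒ L = (5/7, 0)
2. D is where the line through L parallel to YZ meets line GY ⇒ D = (0, 5/7)
D = G + t·(Y−G) with t = 5/7, so GD:DY = t:(1−t) = 5/7:2/7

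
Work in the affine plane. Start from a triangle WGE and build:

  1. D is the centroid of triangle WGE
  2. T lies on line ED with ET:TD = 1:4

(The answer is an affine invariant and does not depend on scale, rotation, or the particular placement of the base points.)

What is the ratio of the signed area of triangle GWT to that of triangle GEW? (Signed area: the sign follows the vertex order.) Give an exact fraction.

Assign W = (0, 0), G = (1, 0), E = (0, 1) — the answer is frame-independent, so this choice is without loss of generality.
1. D is the centroid of triangle WGE ⇒ D = (1/3, 1/3)
2. T lies on line ED with ET:TD = 1:4 ⇒ T = (1/15, 13/15)
2·[GWT] = -13/15, 2·[GEW] = 1
[GWT]:[GEW] = -13/15:1 = -13/15

[GWT]:[GEW] = -13/15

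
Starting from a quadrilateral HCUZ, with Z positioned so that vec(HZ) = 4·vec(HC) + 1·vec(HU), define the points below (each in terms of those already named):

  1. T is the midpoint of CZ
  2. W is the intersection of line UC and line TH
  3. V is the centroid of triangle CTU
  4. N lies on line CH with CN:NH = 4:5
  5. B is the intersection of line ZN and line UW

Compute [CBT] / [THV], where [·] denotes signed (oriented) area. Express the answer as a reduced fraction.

Work in coordinates with H = (0, 0), C = (1, 0), U = (0, 1), Z = (4, 1).
1. T is the midpoint of CZ ⇒ T = (5/2, 1/2)
2. W is the intersection of line UC and line TH ⇒ W = (5/6, 1/6)
3. V is the centroid of triangle CTU ⇒ V = (7/6, 1/2)
4. N lies on line CH with CN:NH = 4:5 ⇒ N = (5/9, 0)
5. B is the intersection of line ZN and line UW ⇒ B = (9/10, 1/10)
2·[CBT] = -1/5, 2·[THV] = -2/3
[CBT]:[THV] = -1/5:-2/3 = 3/10

[CBT]:[THV] = 3/10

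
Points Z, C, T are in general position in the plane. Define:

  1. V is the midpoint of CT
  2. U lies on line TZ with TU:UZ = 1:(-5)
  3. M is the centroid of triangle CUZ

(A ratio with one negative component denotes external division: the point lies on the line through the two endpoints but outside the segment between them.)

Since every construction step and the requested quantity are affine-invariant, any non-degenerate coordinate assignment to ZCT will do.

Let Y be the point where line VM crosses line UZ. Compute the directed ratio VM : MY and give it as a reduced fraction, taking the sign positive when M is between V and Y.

Assign Z = (0, 0), C = (1, 0), T = (0, 1) — the answer is frame-independent, so this choice is without loss of generality.
1. V is the midpoint of CT ⇒ V = (1/2, 1/2)
2. U lies on line TZ with TU:UZ = 1:(-5) ⇒ U = (0, 5/4)
3. M is the centroid of triangle CUZ ⇒ M = (1/3, 5/12)
line VM meets UZ at Y = (0, 1/4)
M = V + t·(Y−V) with t = 1/3, so VM:MY = 1/3:2/3

VM:MY = 1/2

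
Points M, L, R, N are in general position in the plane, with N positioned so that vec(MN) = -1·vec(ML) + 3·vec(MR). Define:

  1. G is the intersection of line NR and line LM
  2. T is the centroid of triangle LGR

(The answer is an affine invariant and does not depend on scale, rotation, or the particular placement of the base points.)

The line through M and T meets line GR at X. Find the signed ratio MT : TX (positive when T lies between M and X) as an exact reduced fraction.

Set M = (0, 0), L = (1, 0), R = (0, 1), N = (-1, 3); any affine frame gives the same invariant.
1. G is the intersection of line NR and line LM ⇒ G = (1/2, 0)
2. T is the centroid of triangle LGR ⇒ T = (1/2, 1/3)
line MT meets GR at X = (3/8, 1/4)
T = M + t·(X−M) with t = 4/3, so MT:TX = 4/3:-1/3

MT:TX = -4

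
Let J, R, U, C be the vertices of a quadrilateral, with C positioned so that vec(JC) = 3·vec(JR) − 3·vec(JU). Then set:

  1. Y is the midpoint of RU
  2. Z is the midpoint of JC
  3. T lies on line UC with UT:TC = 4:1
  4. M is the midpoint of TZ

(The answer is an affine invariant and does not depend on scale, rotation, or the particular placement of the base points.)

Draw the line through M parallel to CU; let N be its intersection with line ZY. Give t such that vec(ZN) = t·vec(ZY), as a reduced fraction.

t = 3/8

Assign J = (0, 0), R = (1, 0), U = (0, 1), C = (3, -3) — the answer is frame-independent, so this choice is without loss of generality.
1. Y is the midpoint of RU ⇒ Y = (1/2, 1/2)
2. Z is the midpoint of JC ⇒ Z = (3/2, -3/2)
3. T lies on line UC with UT:TC = 4:1 ⇒ T = (12/5, -11/5)
4. M is the midpoint of TZ ⇒ M = (39/20, -37/20)
through M parallel to CU: direction (-3, 4); meets ZY at N = (9/8, -3/4)
N = Z + t·(Y−Z) with t = 3/8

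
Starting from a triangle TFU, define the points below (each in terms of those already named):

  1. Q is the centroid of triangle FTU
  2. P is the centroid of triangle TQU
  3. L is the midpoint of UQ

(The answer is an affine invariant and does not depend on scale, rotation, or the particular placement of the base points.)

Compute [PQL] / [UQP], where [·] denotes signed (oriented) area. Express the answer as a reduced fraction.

[PQL]:[UQP] = -1/2

Work in coordinates with T = (0, 0), F = (1, 0), U = (0, 1).
1. Q is the centroid of triangle FTU ⇒ Q = (1/3, 1/3)
2. P is the centroid of triangle TQU ⇒ P = (1/9, 4/9)
3. L is the midpoint of UQ ⇒ L = (1/6, 2/3)
2·[PQL] = 1/18, 2·[UQP] = -1/9
[PQL]:[UQP] = 1/18:-1/9 = -1/2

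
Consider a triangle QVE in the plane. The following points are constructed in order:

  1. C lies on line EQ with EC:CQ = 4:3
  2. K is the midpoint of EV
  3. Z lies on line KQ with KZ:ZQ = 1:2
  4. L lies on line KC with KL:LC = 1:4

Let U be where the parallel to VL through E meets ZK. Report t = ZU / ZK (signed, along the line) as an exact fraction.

Choose coordinates Q = (0, 0), V = (1, 0), E = (0, 1).
1. C lies on line EQ with EC:CQ = 4:3 ⇒ C = (0, 3/7)
2. K is the midpoint of EV ⇒ K = (1/2, 1/2)
3. Z lies on line KQ with KZ:ZQ = 1:2 ⇒ Z = (1/3, 1/3)
4. L lies on line KC with KL:LC = 1:4 ⇒ L = (2/5, 17/35)
through E parallel to VL: direction (-3/5, 17/35); meets ZK at U = (21/38, 21/38)
U = Z + t·(K−Z) with t = 25/19

t = 25/19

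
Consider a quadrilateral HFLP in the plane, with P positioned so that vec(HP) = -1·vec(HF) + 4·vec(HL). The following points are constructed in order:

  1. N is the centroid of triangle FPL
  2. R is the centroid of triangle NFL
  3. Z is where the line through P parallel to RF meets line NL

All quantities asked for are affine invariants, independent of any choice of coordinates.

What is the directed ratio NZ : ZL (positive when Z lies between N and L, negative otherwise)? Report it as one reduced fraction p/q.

Work in coordinates with H = (0, 0), F = (1, 0), L = (0, 1), P = (-1, 4).
1. N is the centroid of triangle FPL ⇒ N = (0, 5/3)
2. R is the centroid of triangle NFL ⇒ R = (1/3, 8/9)
3. Z is where the line through P parallel to RF meets line NL ⇒ Z = (0, 8/3)
Z = N + t·(L−N) with t = -3/2, so NZ:ZL = t:(1−t) = -3/2:5/2

NZ:ZL = -3/5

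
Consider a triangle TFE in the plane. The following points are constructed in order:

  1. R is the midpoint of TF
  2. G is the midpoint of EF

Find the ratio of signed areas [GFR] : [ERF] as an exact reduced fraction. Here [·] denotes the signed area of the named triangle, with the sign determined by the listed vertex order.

Choose coordinates T = (0, 0), F = (1, 0), E = (0, 1).
1. R is the midpoint of TF ⇒ R = (1/2, 0)
2. G is the midpoint of EF ⇒ G = (1/2, 1/2)
2·[GFR] = -1/4, 2·[ERF] = 1/2
[GFR]:[ERF] = -1/4:1/2 = -1/2

[GFR]:[ERF] = -1/2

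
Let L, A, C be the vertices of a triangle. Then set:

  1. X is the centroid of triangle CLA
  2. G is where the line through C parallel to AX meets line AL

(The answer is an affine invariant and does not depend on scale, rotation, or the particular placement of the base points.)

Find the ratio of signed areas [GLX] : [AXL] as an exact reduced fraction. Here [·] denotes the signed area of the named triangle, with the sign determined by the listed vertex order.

Work in coordinates with L = (0, 0), A = (1, 0), C = (0, 1).
1. X is the centroid of triangle CLA ⇒ X = (1/3, 1/3)
2. G is where the line through C parallel to AX meets line AL ⇒ G = (2, 0)
2·[GLX] = -2/3, 2·[AXL] = 1/3
[GLX]:[AXL] = -2/3:1/3 = -2

[GLX]:[AXL] = -2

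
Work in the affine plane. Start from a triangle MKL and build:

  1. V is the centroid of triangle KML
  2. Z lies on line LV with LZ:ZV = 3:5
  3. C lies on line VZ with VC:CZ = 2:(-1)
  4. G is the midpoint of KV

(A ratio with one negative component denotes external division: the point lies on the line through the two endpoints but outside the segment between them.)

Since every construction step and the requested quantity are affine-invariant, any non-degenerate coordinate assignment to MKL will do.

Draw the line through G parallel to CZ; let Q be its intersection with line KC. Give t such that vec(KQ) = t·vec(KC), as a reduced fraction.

Set M = (0, 0), K = (1, 0), L = (0, 1); any affine frame gives the same invariant.
1. V is the centroid of triangle KML ⇒ V = (1/3, 1/3)
2. Z lies on line LV with LZ:ZV = 3:5 ⇒ Z = (1/8, 3/4)
3. C lies on line VZ with VC:CZ = 2:(-1) ⇒ C = (-1/12, 7/6)
4. G is the midpoint of KV ⇒ G = (2/3, 1/6)
through G parallel to CZ: direction (5/24, -5/12); meets KC at Q = (11/24, 7/12)
Q = K + t·(C−K) with t = 1/2

t = 1/2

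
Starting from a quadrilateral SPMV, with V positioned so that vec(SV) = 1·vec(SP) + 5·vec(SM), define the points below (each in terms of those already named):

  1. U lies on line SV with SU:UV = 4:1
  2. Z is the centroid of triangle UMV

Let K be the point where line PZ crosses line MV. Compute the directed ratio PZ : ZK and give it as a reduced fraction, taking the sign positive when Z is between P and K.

Choose coordinates S = (0, 0), P = (1, 0), M = (0, 1), V = (1, 5).
1. U lies on line SV with SU:UV = 4:1 ⇒ U = (4/5, 4)
2. Z is the centroid of triangle UMV ⇒ Z = (3/5, 10/3)
line PZ meets MV at K = (22/37, 125/37)
Z = P + t·(K−P) with t = 74/75, so PZ:ZK = 74/75:1/75

PZ:ZK = 74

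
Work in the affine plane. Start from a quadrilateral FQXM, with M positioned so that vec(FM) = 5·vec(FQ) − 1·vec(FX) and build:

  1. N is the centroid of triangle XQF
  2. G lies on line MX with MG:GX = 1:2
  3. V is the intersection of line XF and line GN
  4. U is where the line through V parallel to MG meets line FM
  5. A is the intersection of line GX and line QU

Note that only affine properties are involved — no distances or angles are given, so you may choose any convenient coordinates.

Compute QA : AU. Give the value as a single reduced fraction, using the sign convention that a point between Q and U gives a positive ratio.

Work in coordinates with F = (0, 0), Q = (1, 0), X = (0, 1), M = (5, -1).
1. N is the centroid of triangle XQF ⇒ N = (1/3, 1/3)
2. G lies on line MX with MG:GX = 1:2 ⇒ G = (10/3, -1/3)
3. V is the intersection of line XF and line GN ⇒ V = (0, 11/27)
4. U is where the line through V parallel to MG meets line FM ⇒ U = (55/27, -11/27)
5. A is the intersection of line GX and line QU ⇒ A = (85, -33)
A = Q + t·(U−Q) with t = 81, so QA:AU = t:(1−t) = 81:-80

QA:AU = -81/80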